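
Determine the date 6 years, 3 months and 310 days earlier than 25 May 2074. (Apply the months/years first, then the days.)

April 21, 2067

Going back 6 years, 3 months and 310 days from May 25, 2074: first the month/year part, then the days.
-6 years → 2068; month 5 − 3 = 2 → February 2068.
Day 25 is valid in February, giving February 25, 2068.
Now subtract 310 days from February 25, 2068.
Going back 25 days from February 25, 2068 reaches the end of the previous month; 310 − 25 = 285 left.
January 2068 has 31 days: 285 − 31 = 254 left.
December 2067 has 31 days: 254 − 31 = 223 left.
November 2067 has 30 days: 223 − 30 = 193 left.
October 2067 has 31 days: 193 − 31 = 162 left.
September 2067 has 30 days: 162 − 30 = 132 left.
August 2067 has 31 days: 132 − 31 = 101 left.
July 2067 has 31 days: 101 − 31 = 70 left.
June 2067 has 30 days: 70 − 30 = 40 left.
May 2067 has 31 days: 40 − 31 = 9 left.
April 2067 has 30 days; 30 − 9 = 21 → April 21, 2067.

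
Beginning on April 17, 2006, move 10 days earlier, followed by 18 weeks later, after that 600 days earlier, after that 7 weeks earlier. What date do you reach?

October 31, 2004

Counting back 10 days from April 17, 2006:
17 − 10 = 7, still in April 2006.
Counting forward 18 weeks (= 126 days) from April 7, 2006:
April has 30 days, so 30 − 7 = 23 days remain after April 7, 2006; 126 − 23 = 103 left.
May 2006 has 31 days: 103 − 31 = 72 left.
June 2006 has 30 days: 72 − 30 = 42 left.
July 2006 has 31 days: 42 − 31 = 11 left.
11 days into August 2006 → August 11, 2006.
Counting back 600 days from August 11, 2006:
Going back 11 days from August 11, 2006 reaches the end of the previous month; 600 − 11 = 589 left.
July 2006 has 31 days: 589 − 31 = 558 left.
June 2006 has 30 days: 558 − 30 = 528 left.
May 2006 has 31 days: 528 − 31 = 497 left.
April 2006 has 30 days: 497 − 30 = 467 left.
March 2006 has 31 days: 467 − 31 = 436 left.
February 2006 has 28 days (2006 is not a leap year): 436 − 28 = 408 left.
January 2006 has 31 days: 408 − 31 = 377 left.
December 2005 has 31 days: 377 − 31 = 346 left.
November 2005 has 30 days: 346 − 30 = 316 left.
October 2005 has 31 days: 316 − 31 = 285 left.
September 2005 has 30 days: 285 − 30 = 255 left.
August 2005 has 31 days: 255 − 31 = 224 left.
July 2005 has 31 days: 224 − 31 = 193 left.
June 2005 has 30 days: 193 − 30 = 163 left.
May 2005 has 31 days: 163 − 31 = 132 left.
April 2005 has 30 days: 132 − 30 = 102 left.
March 2005 has 31 days: 102 − 31 = 71 left.
February 2005 has 28 days (2005 is not a leap year): 71 − 28 = 43 left.
January 2005 has 31 days: 43 − 31 = 12 left.
December 2004 has 31 days; 31 − 12 = 19 → December 19, 2004.
Going back 7 weeks (= 49 days) from December 19, 2004:
Going back 19 days from December 19, 2004 reaches the end of the previous month; 49 − 19 = 30 left.
November 2004 has 30 days: 30 − 30 = 0 left.
October 2004 has 31 days; 31 − 0 = 31 → October 31, 2004.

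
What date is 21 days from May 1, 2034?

Counting forward 21 days from May 1, 2034.
May has 31 days; 1 + 21 = 22, still in May.

May 22, 2034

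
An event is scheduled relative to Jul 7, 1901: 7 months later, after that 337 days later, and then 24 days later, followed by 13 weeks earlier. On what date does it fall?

Advancing 7 months from July 7, 1901:
month 7 + 7 = 14, which is month 2 of year 1902 → February 1902.
Day 7 is valid in February, giving February 7, 1902.
Counting forward 337 days from February 7, 1902:
February has 28 days, so 28 − 7 = 21 days remain after February 7, 1902; 337 − 21 = 316 left.
March 1902 has 31 days: 316 − 31 = 285 left.
April 1902 has 30 days: 285 − 30 = 255 left.
May 1902 has 31 days: 255 − 31 = 224 left.
June 1902 has 30 days: 224 − 30 = 194 left.
July 1902 has 31 days: 194 − 31 = 163 left.
August 1902 has 31 days: 163 − 31 = 132 left.
September 1902 has 30 days: 132 − 30 = 102 left.
October 1902 has 31 days: 102 − 31 = 71 left.
November 1902 has 30 days: 71 − 30 = 41 left.
December 1902 has 31 days: 41 − 31 = 10 left.
10 days into January 1903 → January 10, 1903.
Advancing 24 days from January 10, 1903:
January has 31 days, so 31 − 10 = 21 days remain after January 10, 1903; 24 − 21 = 3 left.
3 days into February 1903 → February 3, 1903.
Going back 13 weeks (= 91 days) from February 3, 1903:
Going back 3 days from February 3, 1903 reaches the end of the previous month; 91 − 3 = 88 left.
January 1903 has 31 days: 88 − 31 = 57 left.
December 1902 has 31 days: 57 − 31 = 26 left.
November 1902 has 30 days; 30 − 26 = 4 → November 4, 1902.

November 4, 1902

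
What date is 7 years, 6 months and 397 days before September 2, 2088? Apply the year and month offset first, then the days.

January 30, 2080

Counting back 7 years, 6 months and 397 days from September 2, 2088: first the month/year part, then the days.
-7 years → 2081; month 9 − 6 = 3 → March 2081.
Day 2 is valid in March, giving March 2, 2081.
Now subtract 397 days from March 2, 2081.
Going back 2 days from March 2, 2081 reaches the end of the previous month; 397 − 2 = 395 left.
February 2081 has 28 days (2081 is not a leap year): 395 − 28 = 367 left.
January 2081 has 31 days: 367 − 31 = 336 left.
December 2080 has 31 days: 336 − 31 = 305 left.
November 2080 has 30 days: 305 − 30 = 275 left.
October 2080 has 31 days: 275 − 31 = 244 left.
September 2080 has 30 days: 244 − 30 = 214 left.
August 2080 has 31 days: 214 − 31 = 183 left.
July 2080 has 31 days: 183 − 31 = 152 left.
June 2080 has 30 days: 152 − 30 = 122 left.
May 2080 has 31 days: 122 − 31 = 91 left.
April 2080 has 30 days: 91 − 30 = 61 left.
March 2080 has 31 days: 61 − 31 = 30 left.
February 2080 has 29 days (2080 is a leap year): 30 − 29 = 1 left.
January 2080 has 31 days; 31 − 1 = 30 → January 30, 2080.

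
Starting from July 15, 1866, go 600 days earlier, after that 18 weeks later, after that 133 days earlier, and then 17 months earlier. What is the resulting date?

Going back 600 days from July 15, 1866:
Going back 15 days from July 15, 1866 reaches the end of the previous month; 600 − 15 = 585 left.
June 1866 has 30 days: 585 − 30 = 555 left.
May 1866 has 31 days: 555 − 31 = 524 left.
April 1866 has 30 days: 524 − 30 = 494 left.
March 1866 has 31 days: 494 − 31 = 463 left.
February 1866 has 28 days (1866 is not a leap year): 463 − 28 = 435 left.
January 1866 has 31 days: 435 − 31 = 404 left.
December 1865 has 31 days: 404 − 31 = 373 left.
November 1865 has 30 days: 373 − 30 = 343 left.
October 1865 has 31 days: 343 − 31 = 312 left.
September 1865 has 30 days: 312 − 30 = 282 left.
August 1865 has 31 days: 282 − 31 = 251 left.
July 1865 has 31 days: 251 − 31 = 220 left.
June 1865 has 30 days: 220 − 30 = 190 left.
May 1865 has 31 days: 190 − 31 = 159 left.
April 1865 has 30 days: 159 − 30 = 129 left.
March 1865 has 31 days: 129 − 31 = 98 left.
February 1865 has 28 days (1865 is not a leap year): 98 − 28 = 70 left.
January 1865 has 31 days: 70 − 31 = 39 left.
December 1864 has 31 days: 39 − 31 = 8 left.
November 1864 has 30 days; 30 − 8 = 22 → November 22, 1864.
Adding 18 weeks (= 126 days) from November 22, 1864:
November has 30 days, so 30 − 22 = 8 days remain after November 22, 1864; 126 − 8 = 118 left.
December 1864 has 31 days: 118 − 31 = 87 left.
January 1865 has 31 days: 87 − 31 = 56 left.
February 1865 has 28 days (1865 is not a leap year): 56 − 28 = 28 left.
28 days into March 1865 → March 28, 1865.
Subtracting 133 days from March 28, 1865:
Going back 28 days from March 28, 1865 reaches the end of the previous month; 133 − 28 = 105 left.
February 1865 has 28 days (1865 is not a leap year): 105 − 28 = 77 left.
January 1865 has 31 days: 77 − 31 = 46 left.
December 1864 has 31 days: 46 − 31 = 15 left.
November 1864 has 30 days; 30 − 15 = 15 → November 15, 1864.
Subtracting 17 months from November 15, 1864:
month 11 − 17 = -6, which is month 6 of year 1863 → June 1863.
Day 15 is valid in June, giving June 15, 1863.

June 15, 1863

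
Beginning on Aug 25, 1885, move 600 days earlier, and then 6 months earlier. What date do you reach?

July 3, 1883

Going back 600 days from August 25, 1885:
Going back 25 days from August 25, 1885 reaches the end of the previous month; 600 − 25 = 575 left.
July 1885 has 31 days: 575 − 31 = 544 left.
June 1885 has 30 days: 544 − 30 = 514 left.
May 1885 has 31 days: 514 − 31 = 483 left.
April 1885 has 30 days: 483 − 30 = 453 left.
March 1885 has 31 days: 453 − 31 = 422 left.
February 1885 has 28 days (1885 is not a leap year): 422 − 28 = 394 left.
January 1885 has 31 days: 394 − 31 = 363 left.
December 1884 has 31 days: 363 − 31 = 332 left.
November 1884 has 30 days: 332 − 30 = 302 left.
October 1884 has 31 days: 302 − 31 = 271 left.
September 1884 has 30 days: 271 − 30 = 241 left.
August 1884 has 31 days: 241 − 31 = 210 left.
July 1884 has 31 days: 210 − 31 = 179 left.
June 1884 has 30 days: 179 − 30 = 149 left.
May 1884 has 31 days: 149 − 31 = 118 left.
April 1884 has 30 days: 118 − 30 = 88 left.
March 1884 has 31 days: 88 − 31 = 57 left.
February 1884 has 29 days (1884 is a leap year): 57 − 29 = 28 left.
January 1884 has 31 days; 31 − 28 = 3 → January 3, 1884.
Going back 6 months from January 3, 1884:
month 1 − 6 = -5, which is month 7 of year 1883 → July 1883.
Day 3 is valid in July, giving July 3, 1883.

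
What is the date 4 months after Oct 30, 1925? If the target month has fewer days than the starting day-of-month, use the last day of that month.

Advancing 4 months from October 30, 1925.
month 10 + 4 = 14, which is month 2 of year 1926 → February 1926.
February 1926 has only 28 days (1926 is not a leap year — relevant if February), and the start was day 30, so the date clamps to February 28, 1926.

February 28, 1926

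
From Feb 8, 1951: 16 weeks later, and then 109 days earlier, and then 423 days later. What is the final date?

Counting forward 16 weeks (= 112 days) from February 8, 1951:
February has 28 days, so 28 − 8 = 20 days remain after February 8, 1951; 112 − 20 = 92 left.
March 1951 has 31 days: 92 − 31 = 61 left.
April 1951 has 30 days: 61 − 30 = 31 left.
31 days into May 1951 → May 31, 1951.
Going back 109 days from May 31, 1951:
Going back 31 days from May 31, 1951 reaches the end of the previous month; 109 − 31 = 78 left.
April 1951 has 30 days: 78 − 30 = 48 left.
March 1951 has 31 days: 48 − 31 = 17 left.
February 1951 has 28 days; 28 − 17 = 11 → February 11, 1951.
Counting forward 423 days from February 11, 1951:
February has 28 days, so 28 − 11 = 17 days remain after February 11, 1951; 423 − 17 = 406 left.
March 1951 has 31 days: 406 − 31 = 375 left.
April 1951 has 30 days: 375 − 30 = 345 left.
May 1951 has 31 days: 345 − 31 = 314 left.
June 1951 has 30 days: 314 − 30 = 284 left.
July 1951 has 31 days: 284 − 31 = 253 left.
August 1951 has 31 days: 253 − 31 = 222 left.
September 1951 has 30 days: 222 − 30 = 192 left.
October 1951 has 31 days: 192 − 31 = 161 left.
November 1951 has 30 days: 161 − 30 = 131 left.
December 1951 has 31 days: 131 − 31 = 100 left.
January 1952 has 31 days: 100 − 31 = 69 left.
February 1952 has 29 days (1952 is a leap year): 69 − 29 = 40 left.
March 1952 has 31 days: 40 − 31 = 9 left.
9 days into April 1952 → April 9, 1952.

April 9, 1952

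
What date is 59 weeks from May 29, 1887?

Counting forward 59 weeks = 413 days from May 29, 1887.
May has 31 days, so 31 − 29 = 2 days remain after May 29, 1887; 413 − 2 = 411 left.
June 1887 has 30 days: 411 − 30 = 381 left.
July 1887 has 31 days: 381 − 31 = 350 left.
August 1887 has 31 days: 350 − 31 = 319 left.
September 1887 has 30 days: 319 − 30 = 289 left.
October 1887 has 31 days: 289 − 31 = 258 left.
November 1887 has 30 days: 258 − 30 = 228 left.
December 1887 has 31 days: 228 − 31 = 197 left.
January 1888 has 31 days: 197 − 31 = 166 left.
February 1888 has 29 days (1888 is a leap year): 166 − 29 = 137 left.
March 1888 has 31 days: 137 − 31 = 106 left.
April 1888 has 30 days: 106 − 30 = 76 left.
May 1888 has 31 days: 76 − 31 = 45 left.
June 1888 has 30 days: 45 − 30 = 15 left.
15 days into July 1888 → July 15, 1888.

July 15, 1888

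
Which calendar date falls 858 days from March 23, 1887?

July 28, 1889

Counting forward 858 days from March 23, 1887.
March has 31 days, so 31 − 23 = 8 days remain after March 23, 1887; 858 − 8 = 850 left.
April 1887 has 30 days: 850 − 30 = 820 left.
May 1887 has 31 days: 820 − 31 = 789 left.
June 1887 has 30 days: 789 − 30 = 759 left.
July 1887 has 31 days: 759 − 31 = 728 left.
August 1887 has 31 days: 728 − 31 = 697 left.
September 1887 has 30 days: 697 − 30 = 667 left.
October 1887 has 31 days: 667 − 31 = 636 left.
November 1887 has 30 days: 636 − 30 = 606 left.
December 1887 has 31 days: 606 − 31 = 575 left.
January 1888 has 31 days: 575 − 31 = 544 left.
February 1888 has 29 days (1888 is a leap year): 544 − 29 = 515 left.
March 1888 has 31 days: 515 − 31 = 484 left.
April 1888 has 30 days: 484 − 30 = 454 left.
May 1888 has 31 days: 454 − 31 = 423 left.
June 1888 has 30 days: 423 − 30 = 393 left.
July 1888 has 31 days: 393 − 31 = 362 left.
August 1888 has 31 days: 362 − 31 = 331 left.
September 1888 has 30 days: 331 − 30 = 301 left.
October 1888 has 31 days: 301 − 31 = 270 left.
November 1888 has 30 days: 270 − 30 = 240 left.
December 1888 has 31 days: 240 − 31 = 209 left.
January 1889 has 31 days: 209 − 31 = 178 left.
February 1889 has 28 days (1889 is not a leap year): 178 − 28 = 150 left.
March 1889 has 31 days: 150 − 31 = 119 left.
April 1889 has 30 days: 119 − 30 = 89 left.
May 1889 has 31 days: 89 − 31 = 58 left.
June 1889 has 30 days: 58 − 30 = 28 left.
28 days into July 1889 → July 28, 1889.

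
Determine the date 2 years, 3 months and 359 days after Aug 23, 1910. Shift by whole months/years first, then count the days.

Advancing 2 years, 3 months and 359 days from August 23, 1910: first the month/year part, then the days.
+2 years → 1912; month 8 + 3 = 11 → November 1912.
Day 23 is valid in November, giving November 23, 1912.
Now add 359 days from November 23, 1912.
November has 30 days, so 30 − 23 = 7 days remain after November 23, 1912; 359 − 7 = 352 left.
December 1912 has 31 days: 352 − 31 = 321 left.
January 1913 has 31 days: 321 − 31 = 290 left.
February 1913 has 28 days (1913 is not a leap year): 290 − 28 = 262 left.
March 1913 has 31 days: 262 − 31 = 231 left.
April 1913 has 30 days: 231 − 30 = 201 left.
May 1913 has 31 days: 201 − 31 = 170 left.
June 1913 has 30 days: 170 − 30 = 140 left.
July 1913 has 31 days: 140 − 31 = 109 left.
August 1913 has 31 days: 109 − 31 = 78 left.
September 1913 has 30 days: 78 − 30 = 48 left.
October 1913 has 31 days: 48 − 31 = 17 left.
17 days into November 1913 → November 17, 1913.

November 17, 1913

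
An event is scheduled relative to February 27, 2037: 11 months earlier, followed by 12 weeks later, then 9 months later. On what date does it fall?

Counting back 11 months from February 27, 2037:
month 2 − 11 = -9, which is month 3 of year 2036 → March 2036.
Day 27 is valid in March, giving March 27, 2036.
Counting forward 12 weeks (= 84 days) from March 27, 2036:
March has 31 days, so 31 − 27 = 4 days remain after March 27, 2036; 84 − 4 = 80 left.
April 2036 has 30 days: 80 − 30 = 50 left.
May 2036 has 31 days: 50 − 31 = 19 left.
19 days into June 2036 → June 19, 2036.
Advancing 9 months from June 19, 2036:
month 6 + 9 = 15, which is month 3 of year 2037 → March 2037.
Day 19 is valid in March, giving March 19, 2037.

March 19, 2037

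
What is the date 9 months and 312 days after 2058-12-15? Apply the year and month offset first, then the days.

Advancing 9 months and 312 days from December 15, 2058: first the month/year part, then the days.
month 12 + 9 = 21, which is month 9 of year 2059 → September 2059.
Day 15 is valid in September, giving September 15, 2059.
Now add 312 days from September 15, 2059.
September has 30 days, so 30 − 15 = 15 days remain after September 15, 2059; 312 − 15 = 297 left.
October 2059 has 31 days: 297 − 31 = 266 left.
November 2059 has 30 days: 266 − 30 = 236 left.
December 2059 has 31 days: 236 − 31 = 205 left.
January 2060 has 31 days: 205 − 31 = 174 left.
February 2060 has 29 days (2060 is a leap year): 174 − 29 = 145 left.
March 2060 has 31 days: 145 − 31 = 114 left.
April 2060 has 30 days: 114 − 30 = 84 left.
May 2060 has 31 days: 84 − 31 = 53 left.
June 2060 has 30 days: 53 − 30 = 23 left.
23 days into July 2060 → July 23, 2060.

July 23, 2060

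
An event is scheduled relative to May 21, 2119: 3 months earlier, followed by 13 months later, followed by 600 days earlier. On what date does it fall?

July 30, 2118

Going back 3 months from May 21, 2119:
month 5 − 3 = 2 → February 2119.
Day 21 is valid in February, giving February 21, 2119.
Advancing 13 months from February 21, 2119:
month 2 + 13 = 15, which is month 3 of year 2120 → March 2120.
Day 21 is valid in March, giving March 21, 2120.
Counting back 600 days from March 21, 2120:
Going back 21 days from March 21, 2120 reaches the end of the previous month; 600 − 21 = 579 left.
February 2120 has 29 days (2120 is a leap year): 579 − 29 = 550 left.
January 2120 has 31 days: 550 − 31 = 519 left.
December 2119 has 31 days: 519 − 31 = 488 left.
November 2119 has 30 days: 488 − 30 = 458 left.
October 2119 has 31 days: 458 − 31 = 427 left.
September 2119 has 30 days: 427 − 30 = 397 left.
August 2119 has 31 days: 397 − 31 = 366 left.
July 2119 has 31 days: 366 − 31 = 335 left.
June 2119 has 30 days: 335 − 30 = 305 left.
May 2119 has 31 days: 305 − 31 = 274 left.
April 2119 has 30 days: 274 − 30 = 244 left.
March 2119 has 31 days: 244 − 31 = 213 left.
February 2119 has 28 days (2119 is not a leap year): 213 − 28 = 185 left.
January 2119 has 31 days: 185 − 31 = 154 left.
December 2118 has 31 days: 154 − 31 = 123 left.
November 2118 has 30 days: 123 − 30 = 93 left.
October 2118 has 31 days: 93 − 31 = 62 left.
September 2118 has 30 days: 62 − 30 = 32 left.
August 2118 has 31 days: 32 − 31 = 1 left.
July 2118 has 31 days; 31 − 1 = 30 → July 30, 2118.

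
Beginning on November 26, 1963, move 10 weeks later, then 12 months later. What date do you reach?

Counting forward 10 weeks (= 70 days) from November 26, 1963:
November has 30 days, so 30 − 26 = 4 days remain after November 26, 1963; 70 − 4 = 66 left.
December 1963 has 31 days: 66 − 31 = 35 left.
January 1964 has 31 days: 35 − 31 = 4 left.
4 days into February 1964 → February 4, 1964.
Counting forward 12 months from February 4, 1964:
month 2 + 12 = 14, which is month 2 of year 1965 → February 1965.
Day 4 is valid in February, giving February 4, 1965.

February 4, 1965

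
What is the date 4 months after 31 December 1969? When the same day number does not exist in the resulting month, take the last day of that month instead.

April 30, 1970

Advancing 4 months from December 31, 1969.
month 12 + 4 = 16, which is month 4 of year 1970 → April 1970.
April 1970 has only 30 days and the start was day 31, so the date clamps to April 30, 1970.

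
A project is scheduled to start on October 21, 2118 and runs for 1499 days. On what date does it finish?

Counting forward 1499 days from October 21, 2118.
October has 31 days, so 31 − 21 = 10 days remain after October 21, 2118; 1499 − 10 = 1489 left.
November 2118 has 30 days: 1489 − 30 = 1459 left.
December 2118 has 31 days: 1459 − 31 = 1428 left.
January 2119 has 31 days: 1428 − 31 = 1397 left.
February 2119 has 28 days (2119 is not a leap year): 1397 − 28 = 1369 left.
March 2119 has 31 days: 1369 − 31 = 1338 left.
April 2119 has 30 days: 1338 − 30 = 1308 left.
May 2119 has 31 days: 1308 − 31 = 1277 left.
June 2119 has 30 days: 1277 − 30 = 1247 left.
July 2119 has 31 days: 1247 − 31 = 1216 left.
August 2119 has 31 days: 1216 − 31 = 1185 left.
September 2119 has 30 days: 1185 − 30 = 1155 left.
October 2119 has 31 days: 1155 − 31 = 1124 left.
November 2119 has 30 days: 1124 − 30 = 1094 left.
December 2119 has 31 days: 1094 − 31 = 1063 left.
January 2120 has 31 days: 1063 − 31 = 1032 left.
February 2120 has 29 days (2120 is a leap year): 1032 − 29 = 1003 left.
March 2120 has 31 days: 1003 − 31 = 972 left.
April 2120 has 30 days: 972 − 30 = 942 left.
May 2120 has 31 days: 942 − 31 = 911 left.
June 2120 has 30 days: 911 − 30 = 881 left.
July 2120 has 31 days: 881 − 31 = 850 left.
August 2120 has 31 days: 850 − 31 = 819 left.
September 2120 has 30 days: 819 − 30 = 789 left.
October 2120 has 31 days: 789 − 31 = 758 left.
November 2120 has 30 days: 758 − 30 = 728 left.
December 2120 has 31 days: 728 − 31 = 697 left.
January 2121 has 31 days: 697 − 31 = 666 left.
February 2121 has 28 days (2121 is not a leap year): 666 − 28 = 638 left.
March 2121 has 31 days: 638 − 31 = 607 left.
April 2121 has 30 days: 607 − 30 = 577 left.
May 2121 has 31 days: 577 − 31 = 546 left.
June 2121 has 30 days: 546 − 30 = 516 left.
July 2121 has 31 days: 516 − 31 = 485 left.
August 2121 has 31 days: 485 − 31 = 454 left.
September 2121 has 30 days: 454 − 30 = 424 left.
October 2121 has 31 days: 424 − 31 = 393 left.
November 2121 has 30 days: 393 − 30 = 363 left.
December 2121 has 31 days: 363 − 31 = 332 left.
January 2122 has 31 days: 332 − 31 = 301 left.
February 2122 has 28 days (2122 is not a leap year): 301 − 28 = 273 left.
March 2122 has 31 days: 273 − 31 = 242 left.
April 2122 has 30 days: 242 − 30 = 212 left.
May 2122 has 31 days: 212 − 31 = 181 left.
June 2122 has 30 days: 181 − 30 = 151 left.
July 2122 has 31 days: 151 − 31 = 120 left.
August 2122 has 31 days: 120 − 31 = 89 left.
September 2122 has 30 days: 89 − 30 = 59 left.
October 2122 has 31 days: 59 − 31 = 28 left.
28 days into November 2122 → November 28, 2122.

November 28, 2122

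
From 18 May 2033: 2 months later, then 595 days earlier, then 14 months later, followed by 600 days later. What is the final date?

September 24, 2034

Counting forward 2 months from May 18, 2033:
month 5 + 2 = 7 → July 2033.
Day 18 is valid in July, giving July 18, 2033.
Counting back 595 days from July 18, 2033:
Going back 18 days from July 18, 2033 reaches the end of the previous month; 595 − 18 = 577 left.
June 2033 has 30 days: 577 − 30 = 547 left.
May 2033 has 31 days: 547 − 31 = 516 left.
April 2033 has 30 days: 516 − 30 = 486 left.
March 2033 has 31 days: 486 − 31 = 455 left.
February 2033 has 28 days (2033 is not a leap year): 455 − 28 = 427 left.
January 2033 has 31 days: 427 − 31 = 396 left.
December 2032 has 31 days: 396 − 31 = 365 left.
November 2032 has 30 days: 365 − 30 = 335 left.
October 2032 has 31 days: 335 − 31 = 304 left.
September 2032 has 30 days: 304 − 30 = 274 left.
August 2032 has 31 days: 274 − 31 = 243 left.
July 2032 has 31 days: 243 − 31 = 212 left.
June 2032 has 30 days: 212 − 30 = 182 left.
May 2032 has 31 days: 182 − 31 = 151 left.
April 2032 has 30 days: 151 − 30 = 121 left.
March 2032 has 31 days: 121 − 31 = 90 left.
February 2032 has 29 days (2032 is a leap year): 90 − 29 = 61 left.
January 2032 has 31 days: 61 − 31 = 30 left.
December 2031 has 31 days; 31 − 30 = 1 → December 1, 2031.
Counting forward 14 months from December 1, 2031:
month 12 + 14 = 26, which is month 2 of year 2033 → February 2033.
Day 1 is valid in February, giving February 1, 2033.
Counting forward 600 days from February 1, 2033:
February has 28 days, so 28 − 1 = 27 days remain after February 1, 2033; 600 − 27 = 573 left.
March 2033 has 31 days: 573 − 31 = 542 left.
April 2033 has 30 days: 542 − 30 = 512 left.
May 2033 has 31 days: 512 − 31 = 481 left.
June 2033 has 30 days: 481 − 30 = 451 left.
July 2033 has 31 days: 451 − 31 = 420 left.
August 2033 has 31 days: 420 − 31 = 389 left.
September 2033 has 30 days: 389 − 30 = 359 left.
October 2033 has 31 days: 359 − 31 = 328 left.
November 2033 has 30 days: 328 − 30 = 298 left.
December 2033 has 31 days: 298 − 31 = 267 left.
January 2034 has 31 days: 267 − 31 = 236 left.
February 2034 has 28 days (2034 is not a leap year): 236 − 28 = 208 left.
March 2034 has 31 days: 208 − 31 = 177 left.
April 2034 has 30 days: 177 − 30 = 147 left.
May 2034 has 31 days: 147 − 31 = 116 left.
June 2034 has 30 days: 116 − 30 = 86 left.
July 2034 has 31 days: 86 − 31 = 55 left.
August 2034 has 31 days: 55 − 31 = 24 left.
24 days into September 2034 → September 24, 2034.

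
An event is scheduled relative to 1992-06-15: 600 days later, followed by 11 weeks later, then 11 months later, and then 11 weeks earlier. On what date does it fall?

Counting forward 600 days from June 15, 1992:
June has 30 days, so 30 − 15 = 15 days remain after June 15, 1992; 600 − 15 = 585 left.
July 1992 has 31 days: 585 − 31 = 554 left.
August 1992 has 31 days: 554 − 31 = 523 left.
September 1992 has 30 days: 523 − 30 = 493 left.
October 1992 has 31 days: 493 − 31 = 462 left.
November 1992 has 30 days: 462 − 30 = 432 left.
December 1992 has 31 days: 432 − 31 = 401 left.
January 1993 has 31 days: 401 − 31 = 370 left.
February 1993 has 28 days (1993 is not a leap year): 370 − 28 = 342 left.
March 1993 has 31 days: 342 − 31 = 311 left.
April 1993 has 30 days: 311 − 30 = 281 left.
May 1993 has 31 days: 281 − 31 = 250 left.
June 1993 has 30 days: 250 − 30 = 220 left.
July 1993 has 31 days: 220 − 31 = 189 left.
August 1993 has 31 days: 189 − 31 = 158 left.
September 1993 has 30 days: 158 − 30 = 128 left.
October 1993 has 31 days: 128 − 31 = 97 left.
November 1993 has 30 days: 97 − 30 = 67 left.
December 1993 has 31 days: 67 − 31 = 36 left.
January 1994 has 31 days: 36 − 31 = 5 left.
5 days into February 1994 → February 5, 1994.
Adding 11 weeks (= 77 days) from February 5, 1994:
February has 28 days, so 28 − 5 = 23 days remain after February 5, 1994; 77 − 23 = 54 left.
March 1994 has 31 days: 54 − 31 = 23 left.
23 days into April 1994 → April 23, 1994.
Adding 11 months from April 23, 1994:
month 4 + 11 = 15, which is month 3 of year 1995 → March 1995.
Day 23 is valid in March, giving March 23, 1995.
Subtracting 11 weeks (= 77 days) from March 23, 1995:
Going back 23 days from March 23, 1995 reaches the end of the previous month; 77 − 23 = 54 left.
February 1995 has 28 days (1995 is not a leap year): 54 − 28 = 26 left.
January 1995 has 31 days; 31 − 26 = 5 → January 5, 1995.

January 5, 1995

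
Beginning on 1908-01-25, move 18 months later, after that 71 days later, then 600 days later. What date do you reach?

Counting forward 18 months from January 25, 1908:
month 1 + 18 = 19, which is month 7 of year 1909 → July 1909.
Day 25 is valid in July, giving July 25, 1909.
Adding 71 days from July 25, 1909:
July has 31 days, so 31 − 25 = 6 days remain after July 25, 1909; 71 − 6 = 65 left.
August 1909 has 31 days: 65 − 31 = 34 left.
September 1909 has 30 days: 34 − 30 = 4 left.
4 days into October 1909 → October 4, 1909.
Adding 600 days from October 4, 1909:
October has 31 days, so 31 − 4 = 27 days remain after October 4, 1909; 600 − 27 = 573 left.
November 1909 has 30 days: 573 − 30 = 543 left.
December 1909 has 31 days: 543 − 31 = 512 left.
January 1910 has 31 days: 512 − 31 = 481 left.
February 1910 has 28 days (1910 is not a leap year): 481 − 28 = 453 left.
March 1910 has 31 days: 453 − 31 = 422 left.
April 1910 has 30 days: 422 − 30 = 392 left.
May 1910 has 31 days: 392 − 31 = 361 left.
June 1910 has 30 days: 361 − 30 = 331 left.
July 1910 has 31 days: 331 − 31 = 300 left.
August 1910 has 31 days: 300 − 31 = 269 left.
September 1910 has 30 days: 269 − 30 = 239 left.
October 1910 has 31 days: 239 − 31 = 208 left.
November 1910 has 30 days: 208 − 30 = 178 left.
December 1910 has 31 days: 178 − 31 = 147 left.
January 1911 has 31 days: 147 − 31 = 116 left.
February 1911 has 28 days (1911 is not a leap year): 116 − 28 = 88 left.
March 1911 has 31 days: 88 − 31 = 57 left.
April 1911 has 30 days: 57 − 30 = 27 left.
27 days into May 1911 → May 27, 1911.

May 27, 1911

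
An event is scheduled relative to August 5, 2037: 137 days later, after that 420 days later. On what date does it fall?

Advancing 137 days from August 5, 2037:
August has 31 days, so 31 − 5 = 26 days remain after August 5, 2037; 137 − 26 = 111 left.
September 2037 has 30 days: 111 − 30 = 81 left.
October 2037 has 31 days: 81 − 31 = 50 left.
November 2037 has 30 days: 50 − 30 = 20 left.
20 days into December 2037 → December 20, 2037.
Advancing 420 days from December 20, 2037:
December has 31 days, so 31 − 20 = 11 days remain after December 20, 2037; 420 − 11 = 409 left.
January 2038 has 31 days: 409 − 31 = 378 left.
February 2038 has 28 days (2038 is not a leap year): 378 − 28 = 350 left.
March 2038 has 31 days: 350 − 31 = 319 left.
April 2038 has 30 days: 319 − 30 = 289 left.
May 2038 has 31 days: 289 − 31 = 258 left.
June 2038 has 30 days: 258 − 30 = 228 left.
July 2038 has 31 days: 228 − 31 = 197 left.
August 2038 has 31 days: 197 − 31 = 166 left.
September 2038 has 30 days: 166 − 30 = 136 left.
October 2038 has 31 days: 136 − 31 = 105 left.
November 2038 has 30 days: 105 − 30 = 75 left.
December 2038 has 31 days: 75 − 31 = 44 left.
January 2039 has 31 days: 44 − 31 = 13 left.
13 days into February 2039 → February 13, 2039.

February 13, 2039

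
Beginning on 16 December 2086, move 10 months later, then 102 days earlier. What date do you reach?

July 6, 2087

Advancing 10 months from December 16, 2086:
month 12 + 10 = 22, which is month 10 of year 2087 → October 2087.
Day 16 is valid in October, giving October 16, 2087.
Going back 102 days from October 16, 2087:
Going back 16 days from October 16, 2087 reaches the end of the previous month; 102 − 16 = 86 left.
September 2087 has 30 days: 86 − 30 = 56 left.
August 2087 has 31 days: 56 − 31 = 25 left.
July 2087 has 31 days; 31 − 25 = 6 → July 6, 2087.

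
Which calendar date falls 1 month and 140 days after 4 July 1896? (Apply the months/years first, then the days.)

December 22, 1896

Advancing 1 month and 140 days from July 4, 1896: first the month/year part, then the days.
month 7 + 1 = 8 → August 1896.
Day 4 is valid in August, giving August 4, 1896.
Now add 140 days from August 4, 1896.
August has 31 days, so 31 − 4 = 27 days remain after August 4, 1896; 140 − 27 = 113 left.
September 1896 has 30 days: 113 − 30 = 83 left.
October 1896 has 31 days: 83 − 31 = 52 left.
November 1896 has 30 days: 52 − 30 = 22 left.
22 days into December 1896 → December 22, 1896.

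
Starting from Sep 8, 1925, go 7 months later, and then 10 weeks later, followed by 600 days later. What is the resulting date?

Counting forward 7 months from September 8, 1925:
month 9 + 7 = 16, which is month 4 of year 1926 → April 1926.
Day 8 is valid in April, giving April 8, 1926.
Advancing 10 weeks (= 70 days) from April 8, 1926:
April has 30 days, so 30 − 8 = 22 days remain after April 8, 1926; 70 − 22 = 48 left.
May 1926 has 31 days: 48 − 31 = 17 left.
17 days into June 1926 → June 17, 1926.
Counting forward 600 days from June 17, 1926:
June has 30 days, so 30 − 17 = 13 days remain after June 17, 1926; 600 − 13 = 587 left.
July 1926 has 31 days: 587 − 31 = 556 left.
August 1926 has 31 days: 556 − 31 = 525 left.
September 1926 has 30 days: 525 − 30 = 495 left.
October 1926 has 31 days: 495 − 31 = 464 left.
November 1926 has 30 days: 464 − 30 = 434 left.
December 1926 has 31 days: 434 − 31 = 403 left.
January 1927 has 31 days: 403 − 31 = 372 left.
February 1927 has 28 days (1927 is not a leap year): 372 − 28 = 344 left.
March 1927 has 31 days: 344 − 31 = 313 left.
April 1927 has 30 days: 313 − 30 = 283 left.
May 1927 has 31 days: 283 − 31 = 252 left.
June 1927 has 30 days: 252 − 30 = 222 left.
July 1927 has 31 days: 222 − 31 = 191 left.
August 1927 has 31 days: 191 − 31 = 160 left.
September 1927 has 30 days: 160 − 30 = 130 left.
October 1927 has 31 days: 130 − 31 = 99 left.
November 1927 has 30 days: 99 − 30 = 69 left.
December 1927 has 31 days: 69 − 31 = 38 left.
January 1928 has 31 days: 38 − 31 = 7 left.
7 days into February 1928 → February 7, 1928.

February 7, 1928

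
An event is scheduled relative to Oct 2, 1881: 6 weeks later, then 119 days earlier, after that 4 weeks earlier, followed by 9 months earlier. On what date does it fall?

September 19, 1880

Advancing 6 weeks (= 42 days) from October 2, 1881:
October has 31 days, so 31 − 2 = 29 days remain after October 2, 1881; 42 − 29 = 13 left.
13 days into November 1881 → November 13, 1881.
Going back 119 days from November 13, 1881:
Going back 13 days from November 13, 1881 reaches the end of the previous month; 119 − 13 = 106 left.
October 1881 has 31 days: 106 − 31 = 75 left.
September 1881 has 30 days: 75 − 30 = 45 left.
August 1881 has 31 days: 45 − 31 = 14 left.
July 1881 has 31 days; 31 − 14 = 17 → July 17, 1881.
Going back 4 weeks (= 28 days) from July 17, 1881:
Going back 17 days from July 17, 1881 reaches the end of the previous month; 28 − 17 = 11 left.
June 1881 has 30 days; 30 − 11 = 19 → June 19, 1881.
Counting back 9 months from June 19, 1881:
month 6 − 9 = -3, which is month 9 of year 1880 → September 1880.
Day 19 is valid in September, giving September 19, 1880.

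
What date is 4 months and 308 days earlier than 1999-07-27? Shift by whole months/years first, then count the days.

May 23, 1998

Going back 4 months and 308 days from July 27, 1999: first the month/year part, then the days.
month 7 − 4 = 3 → March 1999.
Day 27 is valid in March, giving March 27, 1999.
Now subtract 308 days from March 27, 1999.
Going back 27 days from March 27, 1999 reaches the end of the previous month; 308 − 27 = 281 left.
February 1999 has 28 days (1999 is not a leap year): 281 − 28 = 253 left.
January 1999 has 31 days: 253 − 31 = 222 left.
December 1998 has 31 days: 222 − 31 = 191 left.
November 1998 has 30 days: 191 − 30 = 161 left.
October 1998 has 31 days: 161 − 31 = 130 left.
September 1998 has 30 days: 130 − 30 = 100 left.
August 1998 has 31 days: 100 − 31 = 69 left.
July 1998 has 31 days: 69 − 31 = 38 left.
June 1998 has 30 days: 38 − 30 = 8 left.
May 1998 has 31 days; 31 − 8 = 23 → May 23, 1998.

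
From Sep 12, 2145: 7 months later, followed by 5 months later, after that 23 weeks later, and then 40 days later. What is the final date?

Counting forward 7 months from September 12, 2145:
month 9 + 7 = 16, which is month 4 of year 2146 → April 2146.
Day 12 is valid in April, giving April 12, 2146.
Counting forward 5 months from April 12, 2146:
month 4 + 5 = 9 → September 2146.
Day 12 is valid in September, giving September 12, 2146.
Counting forward 23 weeks (= 161 days) from September 12, 2146:
September has 30 days, so 30 − 12 = 18 days remain after September 12, 2146; 161 − 18 = 143 left.
October 2146 has 31 days: 143 − 31 = 112 left.
November 2146 has 30 days: 112 − 30 = 82 left.
December 2146 has 31 days: 82 − 31 = 51 left.
January 2147 has 31 days: 51 − 31 = 20 left.
20 days into February 2147 → February 20, 2147.
Adding 40 days from February 20, 2147:
February has 28 days, so 28 − 20 = 8 days remain after February 20, 2147; 40 − 8 = 32 left.
March 2147 has 31 days: 32 − 31 = 1 left.
1 day into April 2147 → April 1, 2147.

April 1, 2147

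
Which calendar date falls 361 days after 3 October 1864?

September 29, 1865

Adding 361 days from October 3, 1864.
October has 31 days, so 31 − 3 = 28 days remain after October 3, 1864; 361 − 28 = 333 left.
November 1864 has 30 days: 333 − 30 = 303 left.
December 1864 has 31 days: 303 − 31 = 272 left.
January 1865 has 31 days: 272 − 31 = 241 left.
February 1865 has 28 days (1865 is not a leap year): 241 − 28 = 213 left.
March 1865 has 31 days: 213 − 31 = 182 left.
April 1865 has 30 days: 182 − 30 = 152 left.
May 1865 has 31 days: 152 − 31 = 121 left.
June 1865 has 30 days: 121 − 30 = 91 left.
July 1865 has 31 days: 91 − 31 = 60 left.
August 1865 has 31 days: 60 − 31 = 29 left.
29 days into September 1865 → September 29, 1865.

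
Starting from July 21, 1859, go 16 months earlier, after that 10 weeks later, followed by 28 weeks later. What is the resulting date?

Counting back 16 months from July 21, 1859:
month 7 − 16 = -9, which is month 3 of year 1858 → March 1858.
Day 21 is valid in March, giving March 21, 1858.
Advancing 10 weeks (= 70 days) from March 21, 1858:
March has 31 days, so 31 − 21 = 10 days remain after March 21, 1858; 70 − 10 = 60 left.
April 1858 has 30 days: 60 − 30 = 30 left.
30 days into May 1858 → May 30, 1858.
Adding 28 weeks (= 196 days) from May 30, 1858:
May has 31 days, so 31 − 30 = 1 day remains after May 30, 1858; 196 − 1 = 195 left.
June 1858 has 30 days: 195 − 30 = 165 left.
July 1858 has 31 days: 165 − 31 = 134 left.
August 1858 has 31 days: 134 − 31 = 103 left.
September 1858 has 30 days: 103 − 30 = 73 left.
October 1858 has 31 days: 73 − 31 = 42 left.
November 1858 has 30 days: 42 − 30 = 12 left.
12 days into December 1858 → December 12, 1858.

December 12, 1858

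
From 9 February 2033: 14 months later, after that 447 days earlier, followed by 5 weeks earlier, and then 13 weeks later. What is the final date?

March 14, 2033

Counting forward 14 months from February 9, 2033:
month 2 + 14 = 16, which is month 4 of year 2034 → April 2034.
Day 9 is valid in April, giving April 9, 2034.
Going back 447 days from April 9, 2034:
Going back 9 days from April 9, 2034 reaches the end of the previous month; 447 − 9 = 438 left.
March 2034 has 31 days: 438 − 31 = 407 left.
February 2034 has 28 days (2034 is not a leap year): 407 − 28 = 379 left.
January 2034 has 31 days: 379 − 31 = 348 left.
December 2033 has 31 days: 348 − 31 = 317 left.
November 2033 has 30 days: 317 − 30 = 287 left.
October 2033 has 31 days: 287 − 31 = 256 left.
September 2033 has 30 days: 256 − 30 = 226 left.
August 2033 has 31 days: 226 − 31 = 195 left.
July 2033 has 31 days: 195 − 31 = 164 left.
June 2033 has 30 days: 164 − 30 = 134 left.
May 2033 has 31 days: 134 − 31 = 103 left.
April 2033 has 30 days: 103 − 30 = 73 left.
March 2033 has 31 days: 73 − 31 = 42 left.
February 2033 has 28 days (2033 is not a leap year): 42 − 28 = 14 left.
January 2033 has 31 days; 31 − 14 = 17 → January 17, 2033.
Going back 5 weeks (= 35 days) from January 17, 2033:
Going back 17 days from January 17, 2033 reaches the end of the previous month; 35 − 17 = 18 left.
December 2032 has 31 days; 31 − 18 = 13 → December 13, 2032.
Adding 13 weeks (= 91 days) from December 13, 2032:
December has 31 days, so 31 − 13 = 18 days remain after December 13, 2032; 91 − 18 = 73 left.
January 2033 has 31 days: 73 − 31 = 42 left.
February 2033 has 28 days (2033 is not a leap year): 42 − 28 = 14 left.
14 days into March 2033 → March 14, 2033.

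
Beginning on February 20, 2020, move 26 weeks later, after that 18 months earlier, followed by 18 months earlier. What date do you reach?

Counting forward 26 weeks (= 182 days) from February 20, 2020:
February has 29 days, so 29 − 20 = 9 days remain after February 20, 2020; 182 − 9 = 173 left.
March 2020 has 31 days: 173 − 31 = 142 left.
April 2020 has 30 days: 142 − 30 = 112 left.
May 2020 has 31 days: 112 − 31 = 81 left.
June 2020 has 30 days: 81 − 30 = 51 left.
July 2020 has 31 days: 51 − 31 = 20 left.
20 days into August 2020 → August 20, 2020.
Going back 18 months from August 20, 2020:
month 8 − 18 = -10, which is month 2 of year 2019 → February 2019.
Day 20 is valid in February, giving February 20, 2019.
Subtracting 18 months from February 20, 2019:
month 2 − 18 = -16, which is month 8 of year 2017 → August 2017.
Day 20 is valid in August, giving August 20, 2017.

August 20, 2017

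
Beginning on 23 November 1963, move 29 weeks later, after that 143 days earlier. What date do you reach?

January 22, 1964

Adding 29 weeks (= 203 days) from November 23, 1963:
November has 30 days, so 30 − 23 = 7 days remain after November 23, 1963; 203 − 7 = 196 left.
December 1963 has 31 days: 196 − 31 = 165 left.
January 1964 has 31 days: 165 − 31 = 134 left.
February 1964 has 29 days (1964 is a leap year): 134 − 29 = 105 left.
March 1964 has 31 days: 105 − 31 = 74 left.
April 1964 has 30 days: 74 − 30 = 44 left.
May 1964 has 31 days: 44 − 31 = 13 left.
13 days into June 1964 → June 13, 1964.
Counting back 143 days from June 13, 1964:
Going back 13 days from June 13, 1964 reaches the end of the previous month; 143 − 13 = 130 left.
May 1964 has 31 days: 130 − 31 = 99 left.
April 1964 has 30 days: 99 − 30 = 69 left.
March 1964 has 31 days: 69 − 31 = 38 left.
February 1964 has 29 days (1964 is a leap year): 38 − 29 = 9 left.
January 1964 has 31 days; 31 − 9 = 22 → January 22, 1964.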